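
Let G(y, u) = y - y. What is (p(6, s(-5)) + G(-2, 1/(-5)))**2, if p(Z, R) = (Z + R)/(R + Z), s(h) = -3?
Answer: 1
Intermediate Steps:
G(y, u) = 0
p(Z, R) = 1 (p(Z, R) = (R + Z)/(R + Z) = 1)
(p(6, s(-5)) + G(-2, 1/(-5)))**2 = (1 + 0)**2 = 1**2 = 1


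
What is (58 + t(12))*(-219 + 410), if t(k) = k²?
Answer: 38582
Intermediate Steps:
(58 + t(12))*(-219 + 410) = (58 + 12²)*(-219 + 410) = (58 + 144)*191 = 202*191 = 38582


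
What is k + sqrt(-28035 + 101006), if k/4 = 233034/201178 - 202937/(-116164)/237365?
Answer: 3212774864473513/693391860192385 + sqrt(72971) ≈ 274.76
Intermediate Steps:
k = 3212774864473513/693391860192385 (k = 4*(233034/201178 - 202937/(-116164)/237365) = 4*(233034*(1/201178) - 202937*(-1/116164)*(1/237365)) = 4*(116517/100589 + (202937/116164)*(1/237365)) = 4*(116517/100589 + 202937/27573267860) = 4*(3212774864473513/2773567440769540) = 3212774864473513/693391860192385 ≈ 4.6334)
k + sqrt(-28035 + 101006) = 3212774864473513/693391860192385 + sqrt(-28035 + 101006) = 3212774864473513/693391860192385 + sqrt(72971)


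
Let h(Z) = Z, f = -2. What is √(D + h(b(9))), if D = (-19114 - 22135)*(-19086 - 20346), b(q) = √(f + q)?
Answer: √(1626530568 + √7) ≈ 40330.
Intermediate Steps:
b(q) = √(-2 + q)
D = 1626530568 (D = -41249*(-39432) = 1626530568)
√(D + h(b(9))) = √(1626530568 + √(-2 + 9)) = √(1626530568 + √7)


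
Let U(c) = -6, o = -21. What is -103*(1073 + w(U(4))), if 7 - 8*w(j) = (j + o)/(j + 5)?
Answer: -220523/2 ≈ -1.1026e+5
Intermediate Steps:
w(j) = 7/8 - (-21 + j)/(8*(5 + j)) (w(j) = 7/8 - (j - 21)/(8*(j + 5)) = 7/8 - (-21 + j)/(8*(5 + j)))
-103*(1073 + w(U(4))) = -103*(1073 + (28 + 3*(-6))/(4*(5 - 6))) = -103*(1073 + (1/4)*(28 - 18)/(-1)) = -103*(1073 + (1/4)*(-1)*10) = -103*(1073 - 5/2) = -103*2141/2 = -220523/2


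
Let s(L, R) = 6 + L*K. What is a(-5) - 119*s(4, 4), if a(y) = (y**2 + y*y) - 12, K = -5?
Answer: 1704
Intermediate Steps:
a(y) = -12 + 2*y**2 (a(y) = (y**2 + y**2) - 12 = 2*y**2 - 12 = -12 + 2*y**2)
s(L, R) = 6 - 5*L (s(L, R) = 6 + L*(-5) = 6 - 5*L)
a(-5) - 119*s(4, 4) = (-12 + 2*(-5)**2) - 119*(6 - 5*4) = (-12 + 2*25) - 119*(6 - 20) = (-12 + 50) - 119*(-14) = 38 + 1666 = 1704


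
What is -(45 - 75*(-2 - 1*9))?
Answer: -870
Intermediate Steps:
-(45 - 75*(-2 - 1*9)) = -(45 - 75*(-2 - 9)) = -(45 - 75*(-11)) = -(45 + 825) = -1*870 = -870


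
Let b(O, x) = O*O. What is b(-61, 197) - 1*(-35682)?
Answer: 39403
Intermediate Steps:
b(O, x) = O²
b(-61, 197) - 1*(-35682) = (-61)² - 1*(-35682) = 3721 + 35682 = 39403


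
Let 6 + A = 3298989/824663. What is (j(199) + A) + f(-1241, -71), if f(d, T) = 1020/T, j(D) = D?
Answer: 10693429048/58551073 ≈ 182.63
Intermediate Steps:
A = -1648989/824663 (A = -6 + 3298989/824663 = -1648989/824663 ≈ -1.9996)
(j(199) + A) + f(-1241, -71) = (199 - 1648989/824663) + 1020/(-71) = 162458948/824663 + 1020*(-1/71) = 162458948/824663 - 1020/71 = 10693429048/58551073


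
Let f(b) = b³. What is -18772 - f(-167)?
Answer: 4638691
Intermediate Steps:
-18772 - f(-167) = -18772 - 1*(-167)³ = -18772 - 1*(-4657463) = -18772 + 4657463 = 4638691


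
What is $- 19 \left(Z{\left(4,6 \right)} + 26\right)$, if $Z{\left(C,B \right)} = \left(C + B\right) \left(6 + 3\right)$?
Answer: $-2204$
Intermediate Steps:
$Z{\left(C,B \right)} = 9 B + 9 C$ ($Z{\left(C,B \right)} = \left(B + C\right) 9 = 9 B + 9 C$)
$- 19 \left(Z{\left(4,6 \right)} + 26\right) = - 19 \left(\left(9 \cdot 6 + 9 \cdot 4\right) + 26\right) = - 19 \left(\left(54 + 36\right) + 26\right) = - 19 \left(90 + 26\right) = \left(-19\right) 116 = -2204$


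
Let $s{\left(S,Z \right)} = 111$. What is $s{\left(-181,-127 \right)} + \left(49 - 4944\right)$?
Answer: $-4784$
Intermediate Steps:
$s{\left(-181,-127 \right)} + \left(49 - 4944\right) = 111 + \left(49 - 4944\right) = 111 - 4895 = -4784$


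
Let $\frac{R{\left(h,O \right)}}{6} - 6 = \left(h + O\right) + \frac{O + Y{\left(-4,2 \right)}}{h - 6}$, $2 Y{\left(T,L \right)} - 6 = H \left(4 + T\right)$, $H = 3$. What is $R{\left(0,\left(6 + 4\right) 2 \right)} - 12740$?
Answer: $-12607$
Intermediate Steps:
$Y{\left(T,L \right)} = 9 + \frac{3 T}{2}$ ($Y{\left(T,L \right)} = 3 + \frac{3 \left(4 + T\right)}{2} = 3 + \frac{12 + 3 T}{2} = 3 + \left(6 + \frac{3 T}{2}\right) = 9 + \frac{3 T}{2}$)
$R{\left(h,O \right)} = 36 + 6 O + 6 h + \frac{6 \left(3 + O\right)}{-6 + h}$ ($R{\left(h,O \right)} = 36 + 6 \left(\left(h + O\right) + \frac{O + \left(9 + \frac{3}{2} \left(-4\right)\right)}{h - 6}\right) = 36 + 6 \left(\left(O + h\right) + \frac{O + \left(9 - 6\right)}{-6 + h}\right) = 36 + 6 \left(\left(O + h\right) + \frac{O + 3}{-6 + h}\right) = 36 + 6 \left(\left(O + h\right) + \frac{3 + O}{-6 + h}\right) = 36 + 6 \left(O + h + \frac{3 + O}{-6 + h}\right) = 36 + \left(6 O + 6 h + \frac{6 \left(3 + O\right)}{-6 + h}\right) = 36 + 6 O + 6 h + \frac{6 \left(3 + O\right)}{-6 + h}$)
$R{\left(0,\left(6 + 4\right) 2 \right)} - 12740 = \frac{6 \left(-33 + 0^{2} - 5 \left(6 + 4\right) 2 + \left(6 + 4\right) 2 \cdot 0\right)}{-6 + 0} - 12740 = \frac{6 \left(-33 + 0 - 5 \cdot 10 \cdot 2 + 10 \cdot 2 \cdot 0\right)}{-6} - 12740 = 6 \left(- \frac{1}{6}\right) \left(-33 + 0 - 100 + 20 \cdot 0\right) - 12740 = 6 \left(- \frac{1}{6}\right) \left(-33 + 0 - 100 + 0\right) - 12740 = 6 \left(- \frac{1}{6}\right) \left(-133\right) - 12740 = 133 - 12740 = -12607$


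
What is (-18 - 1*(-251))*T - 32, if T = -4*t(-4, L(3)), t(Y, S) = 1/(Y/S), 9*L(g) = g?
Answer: 137/3 ≈ 45.667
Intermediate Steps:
L(g) = g/9
t(Y, S) = S/Y
T = ⅓ (T = -4*(⅑)*3/(-4) = -4*(-1)/(3*4) = -4*(-1/12) = ⅓ ≈ 0.33333)
(-18 - 1*(-251))*T - 32 = (-18 - 1*(-251))*(⅓) - 32 = (-18 + 251)*(⅓) - 32 = 233*(⅓) - 32 = 233/3 - 32 = 137/3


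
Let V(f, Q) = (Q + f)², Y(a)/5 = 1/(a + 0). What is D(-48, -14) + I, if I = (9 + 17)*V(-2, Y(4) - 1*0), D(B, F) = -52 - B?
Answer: 85/8 ≈ 10.625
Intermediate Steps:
Y(a) = 5/a (Y(a) = 5/(a + 0) = 5/a)
I = 117/8 (I = (9 + 17)*((5/4 - 1*0) - 2)² = 26*((5*(¼) + 0) - 2)² = 26*((5/4 + 0) - 2)² = 26*(5/4 - 2)² = 26*(-¾)² = 26*(9/16) = 117/8 ≈ 14.625)
D(-48, -14) + I = (-52 - 1*(-48)) + 117/8 = (-52 + 48) + 117/8 = -4 + 117/8 = 85/8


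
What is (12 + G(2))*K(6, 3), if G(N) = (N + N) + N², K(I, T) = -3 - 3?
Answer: -120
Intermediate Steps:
K(I, T) = -6
G(N) = N² + 2*N (G(N) = 2*N + N² = N² + 2*N)
(12 + G(2))*K(6, 3) = (12 + 2*(2 + 2))*(-6) = (12 + 2*4)*(-6) = (12 + 8)*(-6) = 20*(-6) = -120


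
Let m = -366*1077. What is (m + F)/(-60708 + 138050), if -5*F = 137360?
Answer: -210827/38671 ≈ -5.4518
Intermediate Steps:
F = -27472 (F = -⅕*137360 = -27472)
m = -394182
(m + F)/(-60708 + 138050) = (-394182 - 27472)/(-60708 + 138050) = -421654/77342 = -421654*1/77342 = -210827/38671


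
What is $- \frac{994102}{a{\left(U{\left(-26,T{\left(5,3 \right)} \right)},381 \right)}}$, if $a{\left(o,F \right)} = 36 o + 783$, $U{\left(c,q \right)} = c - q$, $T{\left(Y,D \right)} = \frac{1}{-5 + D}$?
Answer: $\frac{994102}{135} \approx 7363.7$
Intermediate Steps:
$a{\left(o,F \right)} = 783 + 36 o$
$- \frac{994102}{a{\left(U{\left(-26,T{\left(5,3 \right)} \right)},381 \right)}} = - \frac{994102}{783 + 36 \left(-26 - \frac{1}{-5 + 3}\right)} = - \frac{994102}{783 + 36 \left(-26 - \frac{1}{-2}\right)} = - \frac{994102}{783 + 36 \left(-26 - - \frac{1}{2}\right)} = - \frac{994102}{783 + 36 \left(-26 + \frac{1}{2}\right)} = - \frac{994102}{783 + 36 \left(- \frac{51}{2}\right)} = - \frac{994102}{783 - 918} = - \frac{994102}{-135} = \left(-994102\right) \left(- \frac{1}{135}\right) = \frac{994102}{135}$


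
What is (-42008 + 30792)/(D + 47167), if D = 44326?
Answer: -11216/91493 ≈ -0.12259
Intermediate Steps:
(-42008 + 30792)/(D + 47167) = (-42008 + 30792)/(44326 + 47167) = -11216/91493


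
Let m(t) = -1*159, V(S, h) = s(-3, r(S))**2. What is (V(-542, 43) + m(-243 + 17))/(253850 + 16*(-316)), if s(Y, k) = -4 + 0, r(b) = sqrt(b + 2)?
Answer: -11/19138 ≈ -0.00057477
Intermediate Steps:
r(b) = sqrt(2 + b)
s(Y, k) = -4
V(S, h) = 16 (V(S, h) = (-4)**2 = 16)
m(t) = -159
(V(-542, 43) + m(-243 + 17))/(253850 + 16*(-316)) = (16 - 159)/(253850 + 16*(-316)) = -143/(253850 - 5056) = -143/248794 = -143*1/248794 = -11/19138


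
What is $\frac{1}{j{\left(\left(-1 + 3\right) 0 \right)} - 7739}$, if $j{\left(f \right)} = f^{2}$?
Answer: $- \frac{1}{7739} \approx -0.00012922$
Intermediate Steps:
$\frac{1}{j{\left(\left(-1 + 3\right) 0 \right)} - 7739} = \frac{1}{\left(\left(-1 + 3\right) 0\right)^{2} - 7739} = \frac{1}{\left(2 \cdot 0\right)^{2} - 7739} = \frac{1}{0^{2} - 7739} = \frac{1}{0 - 7739} = \frac{1}{-7739} = - \frac{1}{7739}$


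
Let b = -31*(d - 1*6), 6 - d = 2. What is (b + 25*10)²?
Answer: 97344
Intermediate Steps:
d = 4 (d = 6 - 1*2 = 6 - 2 = 4)
b = 62 (b = -31*(4 - 1*6) = -31*(4 - 6) = -31*(-2) = 62)
(b + 25*10)² = (62 + 25*10)² = (62 + 250)² = 312² = 97344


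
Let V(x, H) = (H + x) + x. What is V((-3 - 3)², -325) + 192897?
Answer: 192644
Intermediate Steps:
V(x, H) = H + 2*x
V((-3 - 3)², -325) + 192897 = (-325 + 2*(-3 - 3)²) + 192897 = (-325 + 2*(-6)²) + 192897 = (-325 + 2*36) + 192897 = (-325 + 72) + 192897 = -253 + 192897 = 192644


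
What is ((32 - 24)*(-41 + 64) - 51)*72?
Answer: 9576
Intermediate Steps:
((32 - 24)*(-41 + 64) - 51)*72 = (8*23 - 51)*72 = (184 - 51)*72 = 133*72 = 9576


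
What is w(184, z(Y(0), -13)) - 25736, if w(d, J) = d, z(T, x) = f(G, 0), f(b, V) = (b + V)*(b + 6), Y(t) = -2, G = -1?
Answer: -25552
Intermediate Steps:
f(b, V) = (6 + b)*(V + b) (f(b, V) = (V + b)*(6 + b) = (6 + b)*(V + b))
z(T, x) = -5 (z(T, x) = (-1)**2 + 6*0 + 6*(-1) + 0*(-1) = 1 + 0 - 6 + 0 = -5)
w(184, z(Y(0), -13)) - 25736 = 184 - 25736 = -25552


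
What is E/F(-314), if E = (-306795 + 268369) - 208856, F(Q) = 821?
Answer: -247282/821 ≈ -301.20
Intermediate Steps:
E = -247282 (E = -38426 - 208856 = -247282)
E/F(-314) = -247282/821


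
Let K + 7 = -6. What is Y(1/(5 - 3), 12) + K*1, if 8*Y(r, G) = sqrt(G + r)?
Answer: -13 + 5*sqrt(2)/16 ≈ -12.558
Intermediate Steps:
Y(r, G) = sqrt(G + r)/8
K = -13 (K = -7 - 6 = -13)
Y(1/(5 - 3), 12) + K*1 = sqrt(12 + 1/(5 - 3))/8 - 13*1 = sqrt(12 + 1/2)/8 - 13 = sqrt(25/2)/8 - 13 = (5*sqrt(2)/2)/8 - 13 = 5*sqrt(2)/16 - 13 = -13 + 5*sqrt(2)/16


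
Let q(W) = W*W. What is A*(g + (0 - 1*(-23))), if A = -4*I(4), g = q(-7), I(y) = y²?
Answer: -4608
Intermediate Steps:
q(W) = W²
g = 49 (g = (-7)² = 49)
A = -64 (A = -4*4² = -4*16 = -64)
A*(g + (0 - 1*(-23))) = -64*(49 + (0 - 1*(-23))) = -64*(49 + (0 + 23)) = -64*(49 + 23) = -64*72 = -4608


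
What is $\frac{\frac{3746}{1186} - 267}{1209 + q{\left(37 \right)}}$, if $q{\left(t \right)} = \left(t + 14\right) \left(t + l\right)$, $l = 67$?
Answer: $- \frac{156458}{3862209} \approx -0.04051$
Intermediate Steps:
$q{\left(t \right)} = \left(14 + t\right) \left(67 + t\right)$ ($q{\left(t \right)} = \left(t + 14\right) \left(t + 67\right) = \left(14 + t\right) \left(67 + t\right)$)
$\frac{\frac{3746}{1186} - 267}{1209 + q{\left(37 \right)}} = \frac{\frac{3746}{1186} - 267}{1209 + \left(938 + 37^{2} + 81 \cdot 37\right)} = \frac{3746 \cdot \frac{1}{1186} - 267}{1209 + \left(938 + 1369 + 2997\right)} = \frac{\frac{1873}{593} - 267}{1209 + 5304} = - \frac{156458}{593 \cdot 6513} = \left(- \frac{156458}{593}\right) \frac{1}{6513} = - \frac{156458}{3862209}$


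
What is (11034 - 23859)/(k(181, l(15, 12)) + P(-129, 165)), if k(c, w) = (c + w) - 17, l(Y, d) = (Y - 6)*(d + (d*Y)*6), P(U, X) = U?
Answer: -12825/9863 ≈ -1.3003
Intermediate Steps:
l(Y, d) = (-6 + Y)*(d + 6*Y*d) (l(Y, d) = (-6 + Y)*(d + (Y*d)*6) = (-6 + Y)*(d + 6*Y*d))
k(c, w) = -17 + c + w
(11034 - 23859)/(k(181, l(15, 12)) + P(-129, 165)) = (11034 - 23859)/((-17 + 181 + 12*(-6 - 35*15 + 6*15²)) - 129) = -12825/((-17 + 181 + 12*(-6 - 525 + 6*225)) - 129) = -12825/((-17 + 181 + 12*(-6 - 525 + 1350)) - 129) = -12825/((-17 + 181 + 12*819) - 129) = -12825/((-17 + 181 + 9828) - 129) = -12825/(9992 - 129) = -12825/9863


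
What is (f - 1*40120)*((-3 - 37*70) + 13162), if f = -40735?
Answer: -854556495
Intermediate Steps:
(f - 1*40120)*((-3 - 37*70) + 13162) = (-40735 - 1*40120)*((-3 - 37*70) + 13162) = (-40735 - 40120)*((-3 - 2590) + 13162) = -80855*(-2593 + 13162) = -80855*10569 = -854556495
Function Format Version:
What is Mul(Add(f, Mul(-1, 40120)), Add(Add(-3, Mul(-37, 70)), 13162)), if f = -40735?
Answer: -854556495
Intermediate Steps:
Mul(Add(f, Mul(-1, 40120)), Add(Add(-3, Mul(-37, 70)), 13162)) = Mul(Add(-40735, Mul(-1, 40120)), Add(Add(-3, Mul(-37, 70)), 13162)) = Mul(Add(-40735, -40120), Add(Add(-3, -2590), 13162)) = Mul(-80855, Add(-2593, 13162)) = Mul(-80855, 10569) = -854556495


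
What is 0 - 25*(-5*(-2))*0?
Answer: 0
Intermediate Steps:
0 - 25*(-5*(-2))*0 = 0 - 250*0 = 0 - 25*0 = 0 + 0 = 0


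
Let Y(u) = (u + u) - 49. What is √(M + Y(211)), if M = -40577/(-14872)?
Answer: √122932326/572 ≈ 19.384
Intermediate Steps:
M = 40577/14872 (M = -40577*(-1/14872) = 40577/14872 ≈ 2.7284)
Y(u) = -49 + 2*u (Y(u) = 2*u - 49 = -49 + 2*u)
√(M + Y(211)) = √(40577/14872 + (-49 + 2*211)) = √(40577/14872 + (-49 + 422)) = √(40577/14872 + 373) = √(5587833/14872) = √122932326/572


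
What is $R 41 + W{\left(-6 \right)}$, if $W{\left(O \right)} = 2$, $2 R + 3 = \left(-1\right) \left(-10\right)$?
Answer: $\frac{291}{2} \approx 145.5$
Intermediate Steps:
$R = \frac{7}{2}$ ($R = - \frac{3}{2} + \frac{\left(-1\right) \left(-10\right)}{2} = - \frac{3}{2} + \frac{1}{2} \cdot 10 = - \frac{3}{2} + 5 = \frac{7}{2} \approx 3.5$)
$R 41 + W{\left(-6 \right)} = \frac{7}{2} \cdot 41 + 2 = \frac{287}{2} + 2 = \frac{291}{2}$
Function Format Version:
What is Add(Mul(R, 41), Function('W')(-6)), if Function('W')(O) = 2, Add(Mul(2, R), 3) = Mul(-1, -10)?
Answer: Rational(291, 2) ≈ 145.50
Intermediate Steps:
R = Rational(7, 2) (R = Add(Rational(-3, 2), Mul(Rational(1, 2), Mul(-1, -10))) = Add(Rational(-3, 2), Mul(Rational(1, 2), 10)) = Add(Rational(-3, 2), 5) = Rational(7, 2) ≈ 3.5000)
Add(Mul(R, 41), Function('W')(-6)) = Add(Mul(Rational(7, 2), 41), 2) = Add(Rational(287, 2), 2) = Rational(291, 2)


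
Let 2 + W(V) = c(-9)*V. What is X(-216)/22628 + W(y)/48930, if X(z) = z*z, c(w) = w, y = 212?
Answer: 55991465/27679701 ≈ 2.0228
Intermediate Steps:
W(V) = -2 - 9*V
X(z) = z²
X(-216)/22628 + W(y)/48930 = (-216)²/22628 + (-2 - 9*212)/48930 = 46656*(1/22628) + (-2 - 1908)*(1/48930) = 11664/5657 - 1910*1/48930 = 11664/5657 - 191/4893 = 55991465/27679701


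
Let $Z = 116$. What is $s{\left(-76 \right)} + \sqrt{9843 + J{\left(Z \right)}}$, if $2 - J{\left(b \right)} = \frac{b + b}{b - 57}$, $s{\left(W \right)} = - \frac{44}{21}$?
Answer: $- \frac{44}{21} + \frac{\sqrt{34256757}}{59} \approx 97.107$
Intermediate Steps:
$s{\left(W \right)} = - \frac{44}{21}$ ($s{\left(W \right)} = \left(-44\right) \frac{1}{21} = - \frac{44}{21}$)
$J{\left(b \right)} = 2 - \frac{2 b}{-57 + b}$ ($J{\left(b \right)} = 2 - \frac{b + b}{b - 57} = 2 - \frac{2 b}{-57 + b}$)
$s{\left(-76 \right)} + \sqrt{9843 + J{\left(Z \right)}} = - \frac{44}{21} + \sqrt{9843 - \frac{114}{-57 + 116}} = - \frac{44}{21} + \sqrt{9843 - \frac{114}{59}} = - \frac{44}{21} + \sqrt{\frac{580623}{59}} = - \frac{44}{21} + \frac{\sqrt{34256757}}{59}$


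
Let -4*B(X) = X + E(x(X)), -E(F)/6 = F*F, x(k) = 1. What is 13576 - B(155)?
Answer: 54453/4 ≈ 13613.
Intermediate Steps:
E(F) = -6*F² (E(F) = -6*F*F = -6*F²)
B(X) = 3/2 - X/4 (B(X) = -(X - 6*1²)/4 = -(X - 6*1)/4 = -(X - 6)/4 = -(-6 + X)/4 = 3/2 - X/4)
13576 - B(155) = 13576 - (3/2 - ¼*155) = 13576 - (3/2 - 155/4) = 13576 - 1*(-149/4) = 13576 + 149/4 = 54453/4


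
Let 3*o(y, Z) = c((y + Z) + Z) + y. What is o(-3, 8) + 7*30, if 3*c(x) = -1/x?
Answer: 24452/117 ≈ 208.99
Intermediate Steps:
c(x) = -1/(3*x) (c(x) = (-1/x)/3 = -1/(3*x))
o(y, Z) = -1/(9*(y + 2*Z)) + y/3 (o(y, Z) = (-1/(3*((y + Z) + Z)) + y)/3 = (-1/(3*((Z + y) + Z)) + y)/3 = (-1/(3*(y + 2*Z)) + y)/3 = (y - 1/(3*(y + 2*Z)))/3 = -1/(9*(y + 2*Z)) + y/3)
o(-3, 8) + 7*30 = (-1 + 3*(-3)*(-3 + 2*8))/(9*(-3 + 2*8)) + 7*30 = (-1 + 3*(-3)*(-3 + 16))/(9*(-3 + 16)) + 210 = (⅑)*(-1 + 3*(-3)*13)/13 + 210 = (⅑)*(1/13)*(-1 - 117) + 210 = (⅑)*(1/13)*(-118) + 210 = -118/117 + 210 = 24452/117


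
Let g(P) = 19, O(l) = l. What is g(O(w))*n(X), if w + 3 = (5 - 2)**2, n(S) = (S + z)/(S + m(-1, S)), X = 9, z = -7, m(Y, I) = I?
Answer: 19/9 ≈ 2.1111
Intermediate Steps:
n(S) = (-7 + S)/(2*S) (n(S) = (S - 7)/(S + S) = (-7 + S)/((2*S)) = (-7 + S)*(1/(2*S)) = (-7 + S)/(2*S))
w = 6 (w = -3 + (5 - 2)**2 = -3 + 3**2 = -3 + 9 = 6)
g(O(w))*n(X) = 19*((1/2)*(-7 + 9)/9) = 19*((1/2)*(1/9)*2) = 19*(1/9) = 19/9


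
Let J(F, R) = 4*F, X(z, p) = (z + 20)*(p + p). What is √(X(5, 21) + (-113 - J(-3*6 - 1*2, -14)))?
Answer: 3*√113 ≈ 31.890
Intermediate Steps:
X(z, p) = 2*p*(20 + z) (X(z, p) = (20 + z)*(2*p) = 2*p*(20 + z))
√(X(5, 21) + (-113 - J(-3*6 - 1*2, -14))) = √(2*21*(20 + 5) + (-113 - 4*(-3*6 - 1*2))) = √(2*21*25 + (-113 - 4*(-18 - 2))) = √(1050 + (-113 - 4*(-20))) = √(1050 + (-113 - 1*(-80))) = √(1050 + (-113 + 80)) = √(1050 - 33) = √1017 = 3*√113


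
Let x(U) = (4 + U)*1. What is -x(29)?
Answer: -33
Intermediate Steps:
x(U) = 4 + U
-x(29) = -(4 + 29) = -1*33 = -33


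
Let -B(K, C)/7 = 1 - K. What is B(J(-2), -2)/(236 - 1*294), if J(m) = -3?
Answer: 14/29 ≈ 0.48276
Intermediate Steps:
B(K, C) = -7 + 7*K (B(K, C) = -7*(1 - K) = -7 + 7*K)
B(J(-2), -2)/(236 - 1*294) = (-7 + 7*(-3))/(236 - 1*294) = (-7 - 21)/(236 - 294) = -28/(-58) = -28*(-1/58) = 14/29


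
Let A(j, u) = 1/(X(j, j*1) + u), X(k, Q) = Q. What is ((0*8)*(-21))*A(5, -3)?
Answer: 0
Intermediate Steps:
A(j, u) = 1/(j + u) (A(j, u) = 1/(j*1 + u) = 1/(j + u))
((0*8)*(-21))*A(5, -3) = ((0*8)*(-21))/(5 - 3) = (0*(-21))/2 = 0*(½) = 0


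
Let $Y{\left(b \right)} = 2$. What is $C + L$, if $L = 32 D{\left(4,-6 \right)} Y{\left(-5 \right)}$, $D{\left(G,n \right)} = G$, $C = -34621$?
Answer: $-34365$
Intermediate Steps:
$L = 256$ ($L = 32 \cdot 4 \cdot 2 = 128 \cdot 2 = 256$)
$C + L = -34621 + 256 = -34365$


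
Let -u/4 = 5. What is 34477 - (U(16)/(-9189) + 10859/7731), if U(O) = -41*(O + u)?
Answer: 90709372088/2631117 ≈ 34476.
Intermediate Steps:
u = -20 (u = -4*5 = -20)
U(O) = 820 - 41*O (U(O) = -41*(O - 20) = -41*(-20 + O) = 820 - 41*O)
34477 - (U(16)/(-9189) + 10859/7731) = 34477 - ((820 - 41*16)/(-9189) + 10859/7731) = 34477 - ((820 - 656)*(-1/9189) + 10859*(1/7731)) = 34477 - (164*(-1/9189) + 10859/7731) = 34477 - (-164/9189 + 10859/7731) = 34477 - 1*3648721/2631117 = 34477 - 3648721/2631117 = 90709372088/2631117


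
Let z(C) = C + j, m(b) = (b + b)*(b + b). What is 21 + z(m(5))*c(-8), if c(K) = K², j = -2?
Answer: 6293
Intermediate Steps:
m(b) = 4*b² (m(b) = (2*b)*(2*b) = 4*b²)
z(C) = -2 + C (z(C) = C - 2 = -2 + C)
21 + z(m(5))*c(-8) = 21 + (-2 + 4*5²)*(-8)² = 21 + (-2 + 4*25)*64 = 21 + (-2 + 100)*64 = 21 + 98*64 = 21 + 6272 = 6293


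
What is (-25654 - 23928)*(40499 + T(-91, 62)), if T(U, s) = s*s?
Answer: -2198614626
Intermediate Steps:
T(U, s) = s**2
(-25654 - 23928)*(40499 + T(-91, 62)) = (-25654 - 23928)*(40499 + 62**2) = -49582*(40499 + 3844) = -49582*44343 = -2198614626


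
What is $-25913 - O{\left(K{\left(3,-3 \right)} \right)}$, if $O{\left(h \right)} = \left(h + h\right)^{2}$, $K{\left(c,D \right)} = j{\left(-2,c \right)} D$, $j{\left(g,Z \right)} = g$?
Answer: $-26057$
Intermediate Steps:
$K{\left(c,D \right)} = - 2 D$
$O{\left(h \right)} = 4 h^{2}$ ($O{\left(h \right)} = \left(2 h\right)^{2} = 4 h^{2}$)
$-25913 - O{\left(K{\left(3,-3 \right)} \right)} = -25913 - 4 \left(\left(-2\right) \left(-3\right)\right)^{2} = -25913 - 4 \cdot 6^{2} = -25913 - 4 \cdot 36 = -25913 - 144 = -26057$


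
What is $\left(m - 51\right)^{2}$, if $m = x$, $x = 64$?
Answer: $169$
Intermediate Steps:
$m = 64$
$\left(m - 51\right)^{2} = \left(64 - 51\right)^{2} = 13^{2} = 169$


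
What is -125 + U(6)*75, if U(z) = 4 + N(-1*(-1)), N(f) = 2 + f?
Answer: 400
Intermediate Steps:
U(z) = 7 (U(z) = 4 + (2 - 1*(-1)) = 4 + (2 + 1) = 4 + 3 = 7)
-125 + U(6)*75 = -125 + 7*75 = -125 + 525 = 400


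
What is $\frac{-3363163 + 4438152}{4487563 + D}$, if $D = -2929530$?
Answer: $\frac{1074989}{1558033} \approx 0.68997$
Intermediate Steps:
$\frac{-3363163 + 4438152}{4487563 + D} = \frac{-3363163 + 4438152}{4487563 - 2929530} = \frac{1074989}{1558033}$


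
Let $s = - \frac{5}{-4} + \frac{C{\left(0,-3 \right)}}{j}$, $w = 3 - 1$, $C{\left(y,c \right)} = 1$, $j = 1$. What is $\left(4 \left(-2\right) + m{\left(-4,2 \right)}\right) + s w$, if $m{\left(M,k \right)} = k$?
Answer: $- \frac{3}{2} \approx -1.5$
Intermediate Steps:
$w = 2$ ($w = 3 - 1 = 2$)
$s = \frac{9}{4}$ ($s = - \frac{5}{-4} + 1 \cdot 1^{-1} = \left(-5\right) \left(- \frac{1}{4}\right) + 1 \cdot 1 = \frac{5}{4} + 1 = \frac{9}{4} \approx 2.25$)
$\left(4 \left(-2\right) + m{\left(-4,2 \right)}\right) + s w = \left(4 \left(-2\right) + 2\right) + \frac{9}{4} \cdot 2 = \left(-8 + 2\right) + \frac{9}{2} = -6 + \frac{9}{2} = - \frac{3}{2}$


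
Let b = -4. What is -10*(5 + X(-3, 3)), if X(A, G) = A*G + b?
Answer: 80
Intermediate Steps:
X(A, G) = -4 + A*G (X(A, G) = A*G - 4 = -4 + A*G)
-10*(5 + X(-3, 3)) = -10*(5 + (-4 - 3*3)) = -10*(5 + (-4 - 9)) = -10*(5 - 13) = -10*(-8) = 80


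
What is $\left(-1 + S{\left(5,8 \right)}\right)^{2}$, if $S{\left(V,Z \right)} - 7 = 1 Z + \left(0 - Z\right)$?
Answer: $36$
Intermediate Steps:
$S{\left(V,Z \right)} = 7$ ($S{\left(V,Z \right)} = 7 + \left(1 Z + \left(0 - Z\right)\right) = 7 + \left(Z - Z\right) = 7 + 0 = 7$)
$\left(-1 + S{\left(5,8 \right)}\right)^{2} = \left(-1 + 7\right)^{2} = 6^{2} = 36$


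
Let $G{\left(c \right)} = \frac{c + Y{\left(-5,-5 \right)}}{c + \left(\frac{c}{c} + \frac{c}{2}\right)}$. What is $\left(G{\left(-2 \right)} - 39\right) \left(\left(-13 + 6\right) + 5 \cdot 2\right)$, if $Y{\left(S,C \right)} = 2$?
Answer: $-117$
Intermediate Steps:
$G{\left(c \right)} = \frac{2 + c}{1 + \frac{3 c}{2}}$ ($G{\left(c \right)} = \frac{c + 2}{c + \left(\frac{c}{c} + \frac{c}{2}\right)} = \frac{2 + c}{c + \left(1 + c \frac{1}{2}\right)} = \frac{2 + c}{c + \left(1 + \frac{c}{2}\right)} = \frac{2 + c}{1 + \frac{3 c}{2}}$)
$\left(G{\left(-2 \right)} - 39\right) \left(\left(-13 + 6\right) + 5 \cdot 2\right) = \left(\frac{2 \left(2 - 2\right)}{2 + 3 \left(-2\right)} - 39\right) \left(\left(-13 + 6\right) + 5 \cdot 2\right) = \left(2 \frac{1}{2 - 6} \cdot 0 - 39\right) \left(-7 + 10\right) = \left(2 \frac{1}{-4} \cdot 0 - 39\right) 3 = \left(2 \left(- \frac{1}{4}\right) 0 - 39\right) 3 = \left(0 - 39\right) 3 = \left(-39\right) 3 = -117$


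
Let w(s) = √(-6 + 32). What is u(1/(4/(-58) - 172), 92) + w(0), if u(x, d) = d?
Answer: 92 + √26 ≈ 97.099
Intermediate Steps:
w(s) = √26
u(1/(4/(-58) - 172), 92) + w(0) = 92 + √26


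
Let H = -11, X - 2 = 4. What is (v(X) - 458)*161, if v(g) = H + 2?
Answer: -75187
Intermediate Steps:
X = 6 (X = 2 + 4 = 6)
v(g) = -9 (v(g) = -11 + 2 = -9)
(v(X) - 458)*161 = (-9 - 458)*161 = -467*161 = -75187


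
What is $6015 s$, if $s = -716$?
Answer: $-4306740$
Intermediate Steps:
$6015 s = 6015 \left(-716\right) = -4306740$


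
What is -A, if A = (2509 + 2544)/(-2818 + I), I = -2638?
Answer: 163/176 ≈ 0.92614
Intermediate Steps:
A = -163/176 (A = (2509 + 2544)/(-2818 - 2638) = 5053/(-5456) = 5053*(-1/5456) = -163/176 ≈ -0.92614)
-A = -1*(-163/176) = 163/176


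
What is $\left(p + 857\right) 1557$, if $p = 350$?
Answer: $1879299$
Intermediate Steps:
$\left(p + 857\right) 1557 = \left(350 + 857\right) 1557 = 1207 \cdot 1557 = 1879299$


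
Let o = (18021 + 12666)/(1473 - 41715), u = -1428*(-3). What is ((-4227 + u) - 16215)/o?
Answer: 216743412/10229 ≈ 21189.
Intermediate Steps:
u = 4284
o = -10229/13414 (o = 30687/(-40242) = 30687*(-1/40242) = -10229/13414 ≈ -0.76256)
((-4227 + u) - 16215)/o = ((-4227 + 4284) - 16215)/(-10229/13414) = (57 - 16215)*(-13414/10229) = -16158*(-13414/10229) = 216743412/10229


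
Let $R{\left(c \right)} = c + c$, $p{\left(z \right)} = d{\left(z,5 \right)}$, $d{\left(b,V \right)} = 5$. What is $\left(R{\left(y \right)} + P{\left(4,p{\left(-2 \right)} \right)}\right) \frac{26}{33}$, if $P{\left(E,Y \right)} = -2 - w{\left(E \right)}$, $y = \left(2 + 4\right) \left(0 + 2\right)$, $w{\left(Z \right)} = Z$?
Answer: $\frac{156}{11} \approx 14.182$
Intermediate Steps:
$p{\left(z \right)} = 5$
$y = 12$ ($y = 6 \cdot 2 = 12$)
$P{\left(E,Y \right)} = -2 - E$
$R{\left(c \right)} = 2 c$
$\left(R{\left(y \right)} + P{\left(4,p{\left(-2 \right)} \right)}\right) \frac{26}{33} = \left(2 \cdot 12 - 6\right) \frac{26}{33} = \left(24 - 6\right) 26 \cdot \frac{1}{33} = \left(24 - 6\right) \frac{26}{33} = 18 \cdot \frac{26}{33} = \frac{156}{11}$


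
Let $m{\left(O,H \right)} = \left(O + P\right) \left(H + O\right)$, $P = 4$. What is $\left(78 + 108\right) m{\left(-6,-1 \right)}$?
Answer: $2604$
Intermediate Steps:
$m{\left(O,H \right)} = \left(4 + O\right) \left(H + O\right)$ ($m{\left(O,H \right)} = \left(O + 4\right) \left(H + O\right) = \left(4 + O\right) \left(H + O\right)$)
$\left(78 + 108\right) m{\left(-6,-1 \right)} = \left(78 + 108\right) \left(\left(-6\right)^{2} + 4 \left(-1\right) + 4 \left(-6\right) - -6\right) = 186 \left(36 - 4 - 24 + 6\right) = 186 \cdot 14 = 2604$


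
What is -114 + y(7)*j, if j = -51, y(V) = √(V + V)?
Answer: -114 - 51*√14 ≈ -304.82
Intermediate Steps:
y(V) = √2*√V (y(V) = √(2*V) = √2*√V)
-114 + y(7)*j = -114 + (√2*√7)*(-51) = -114 + √14*(-51) = -114 - 51*√14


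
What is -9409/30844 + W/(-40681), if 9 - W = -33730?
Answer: -1423413245/1254764764 ≈ -1.1344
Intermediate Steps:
W = 33739 (W = 9 - 1*(-33730) = 9 + 33730 = 33739)
-9409/30844 + W/(-40681) = -9409/30844 + 33739/(-40681) = -9409*1/30844 + 33739*(-1/40681) = -9409/30844 - 33739/40681 = -1423413245/1254764764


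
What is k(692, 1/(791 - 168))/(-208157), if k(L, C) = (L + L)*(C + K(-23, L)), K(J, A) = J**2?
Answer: -456122112/129681811 ≈ -3.5172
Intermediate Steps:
k(L, C) = 2*L*(529 + C) (k(L, C) = (L + L)*(C + (-23)**2) = (2*L)*(C + 529) = (2*L)*(529 + C) = 2*L*(529 + C))
k(692, 1/(791 - 168))/(-208157) = (2*692*(529 + 1/(791 - 168)))/(-208157) = (2*692*(529 + 1/623))*(-1/208157) = (2*692*(329568/623))*(-1/208157) = (456122112/623)*(-1/208157) = -456122112/129681811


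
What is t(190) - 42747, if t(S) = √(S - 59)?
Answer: -42747 + √131 ≈ -42736.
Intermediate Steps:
t(S) = √(-59 + S)
t(190) - 42747 = √(-59 + 190) - 42747 = √131 - 42747 = -42747 + √131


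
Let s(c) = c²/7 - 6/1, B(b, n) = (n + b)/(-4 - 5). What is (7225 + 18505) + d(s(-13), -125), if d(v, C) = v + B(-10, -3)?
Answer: 1622224/63 ≈ 25750.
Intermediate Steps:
B(b, n) = -b/9 - n/9 (B(b, n) = (b + n)/(-9) = (b + n)*(-⅑) = -b/9 - n/9)
s(c) = -6 + c²/7 (s(c) = c²*(⅐) - 6*1 = c²/7 - 6 = -6 + c²/7)
d(v, C) = 13/9 + v (d(v, C) = v + (-⅑*(-10) - ⅑*(-3)) = v + (10/9 + ⅓) = v + 13/9 = 13/9 + v)
(7225 + 18505) + d(s(-13), -125) = (7225 + 18505) + (13/9 + (-6 + (⅐)*(-13)²)) = 25730 + (13/9 + (-6 + (⅐)*169)) = 25730 + (13/9 + (-6 + 169/7)) = 25730 + (13/9 + 127/7) = 25730 + 1234/63 = 1622224/63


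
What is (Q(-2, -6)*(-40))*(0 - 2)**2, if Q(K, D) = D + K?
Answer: 1280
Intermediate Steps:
(Q(-2, -6)*(-40))*(0 - 2)**2 = ((-6 - 2)*(-40))*(0 - 2)**2 = -8*(-40)*(-2)**2 = 320*4 = 1280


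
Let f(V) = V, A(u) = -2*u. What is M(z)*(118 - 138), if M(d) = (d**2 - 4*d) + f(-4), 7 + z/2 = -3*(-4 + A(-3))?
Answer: -15520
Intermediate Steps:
z = -26 (z = -14 + 2*(-3*(-4 - 2*(-3))) = -14 + 2*(-3*(-4 + 6)) = -14 + 2*(-3*2) = -14 + 2*(-6) = -14 - 12 = -26)
M(d) = -4 + d**2 - 4*d (M(d) = (d**2 - 4*d) - 4 = -4 + d**2 - 4*d)
M(z)*(118 - 138) = (-4 + (-26)**2 - 4*(-26))*(118 - 138) = (-4 + 676 + 104)*(-20) = 776*(-20) = -15520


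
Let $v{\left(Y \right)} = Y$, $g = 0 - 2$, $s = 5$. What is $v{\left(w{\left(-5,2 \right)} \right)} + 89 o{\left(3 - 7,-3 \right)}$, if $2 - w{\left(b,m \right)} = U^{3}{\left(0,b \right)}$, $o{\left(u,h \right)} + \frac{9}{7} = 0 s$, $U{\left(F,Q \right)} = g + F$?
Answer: $- \frac{731}{7} \approx -104.43$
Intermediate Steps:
$g = -2$
$U{\left(F,Q \right)} = -2 + F$
$o{\left(u,h \right)} = - \frac{9}{7}$ ($o{\left(u,h \right)} = - \frac{9}{7} + 0 \cdot 5 = - \frac{9}{7} + 0 = - \frac{9}{7}$)
$w{\left(b,m \right)} = 10$ ($w{\left(b,m \right)} = 2 - \left(-2 + 0\right)^{3} = 2 - \left(-2\right)^{3} = 2 - -8 = 2 + 8 = 10$)
$v{\left(w{\left(-5,2 \right)} \right)} + 89 o{\left(3 - 7,-3 \right)} = 10 + 89 \left(- \frac{9}{7}\right) = 10 - \frac{801}{7} = - \frac{731}{7}$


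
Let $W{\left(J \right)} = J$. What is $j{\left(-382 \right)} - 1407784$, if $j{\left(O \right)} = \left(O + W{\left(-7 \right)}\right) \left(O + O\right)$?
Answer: $-1110588$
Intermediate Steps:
$j{\left(O \right)} = 2 O \left(-7 + O\right)$ ($j{\left(O \right)} = \left(O - 7\right) \left(O + O\right) = \left(-7 + O\right) 2 O = 2 O \left(-7 + O\right)$)
$j{\left(-382 \right)} - 1407784 = 2 \left(-382\right) \left(-7 - 382\right) - 1407784 = 2 \left(-382\right) \left(-389\right) - 1407784 = 297196 - 1407784 = -1110588$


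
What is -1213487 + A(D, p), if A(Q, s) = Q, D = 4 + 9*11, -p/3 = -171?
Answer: -1213384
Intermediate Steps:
p = 513 (p = -3*(-171) = 513)
D = 103 (D = 4 + 99 = 103)
-1213487 + A(D, p) = -1213487 + 103 = -1213384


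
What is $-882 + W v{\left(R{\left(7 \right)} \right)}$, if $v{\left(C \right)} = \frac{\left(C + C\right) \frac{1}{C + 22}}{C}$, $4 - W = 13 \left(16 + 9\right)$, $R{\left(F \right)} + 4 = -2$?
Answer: $- \frac{7377}{8} \approx -922.13$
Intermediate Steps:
$R{\left(F \right)} = -6$ ($R{\left(F \right)} = -4 - 2 = -6$)
$W = -321$ ($W = 4 - 13 \left(16 + 9\right) = 4 - 13 \cdot 25 = 4 - 325 = -321$)
$v{\left(C \right)} = \frac{2}{22 + C}$ ($v{\left(C \right)} = \frac{2 C \frac{1}{22 + C}}{C} = \frac{2}{22 + C}$)
$-882 + W v{\left(R{\left(7 \right)} \right)} = -882 - 321 \frac{2}{22 - 6} = -882 - 321 \cdot \frac{2}{16} = -882 - 321 \cdot 2 \cdot \frac{1}{16} = -882 - \frac{321}{8} = - \frac{7377}{8}$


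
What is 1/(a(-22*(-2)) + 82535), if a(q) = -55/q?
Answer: 4/330135 ≈ 1.2116e-5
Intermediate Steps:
1/(a(-22*(-2)) + 82535) = 1/(-55/((-22*(-2))) + 82535) = 1/(-55/44 + 82535) = 1/(-55*1/44 + 82535) = 1/(-5/4 + 82535) = 1/(330135/4) = 4/330135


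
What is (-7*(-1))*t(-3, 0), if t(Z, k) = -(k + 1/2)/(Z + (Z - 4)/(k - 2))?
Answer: -7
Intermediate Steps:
t(Z, k) = -(1/2 + k)/(Z + (-4 + Z)/(-2 + k)) (t(Z, k) = -(k + 1/2)/(Z + (-4 + Z)/(-2 + k)) = -(1/2 + k)/(Z + (-4 + Z)/(-2 + k)))
(-7*(-1))*t(-3, 0) = (-7*(-1))*((-1 + 0**2 - 3/2*0)/(4 - 3 - 1*(-3)*0)) = 7*((-1 + 0 + 0)/(4 - 3 + 0)) = 7*(-1/1) = 7*(1*(-1)) = 7*(-1) = -7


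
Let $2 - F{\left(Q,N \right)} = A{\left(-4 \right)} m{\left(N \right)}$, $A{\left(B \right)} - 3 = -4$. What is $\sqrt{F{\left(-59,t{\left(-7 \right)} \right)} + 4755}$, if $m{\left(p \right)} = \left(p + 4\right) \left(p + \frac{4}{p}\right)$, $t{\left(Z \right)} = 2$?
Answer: $\sqrt{4781} \approx 69.145$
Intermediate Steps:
$A{\left(B \right)} = -1$ ($A{\left(B \right)} = 3 - 4 = -1$)
$m{\left(p \right)} = \left(4 + p\right) \left(p + \frac{4}{p}\right)$
$F{\left(Q,N \right)} = 6 + N^{2} + 4 N + \frac{16}{N}$ ($F{\left(Q,N \right)} = 2 - - (4 + N^{2} + 4 N + \frac{16}{N}) = 2 - \left(-4 - N^{2} - \frac{16}{N} - 4 N\right) = 2 + \left(4 + N^{2} + 4 N + \frac{16}{N}\right) = 6 + N^{2} + 4 N + \frac{16}{N}$)
$\sqrt{F{\left(-59,t{\left(-7 \right)} \right)} + 4755} = \sqrt{\left(6 + 2^{2} + 4 \cdot 2 + \frac{16}{2}\right) + 4755} = \sqrt{\left(6 + 4 + 8 + 16 \cdot \frac{1}{2}\right) + 4755} = \sqrt{\left(6 + 4 + 8 + 8\right) + 4755} = \sqrt{26 + 4755} = \sqrt{4781}$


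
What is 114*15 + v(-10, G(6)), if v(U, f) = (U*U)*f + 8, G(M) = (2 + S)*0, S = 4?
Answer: 1718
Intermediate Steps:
G(M) = 0 (G(M) = (2 + 4)*0 = 6*0 = 0)
v(U, f) = 8 + f*U**2 (v(U, f) = U**2*f + 8 = f*U**2 + 8 = 8 + f*U**2)
114*15 + v(-10, G(6)) = 114*15 + (8 + 0*(-10)**2) = 1710 + (8 + 0*100) = 1710 + (8 + 0) = 1710 + 8 = 1718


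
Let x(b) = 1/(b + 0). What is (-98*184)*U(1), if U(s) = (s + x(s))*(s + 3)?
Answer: -144256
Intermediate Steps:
x(b) = 1/b
U(s) = (3 + s)*(s + 1/s) (U(s) = (s + 1/s)*(s + 3) = (s + 1/s)*(3 + s) = (3 + s)*(s + 1/s))
(-98*184)*U(1) = (-98*184)*(1 + 1**2 + 3*1 + 3/1) = -18032*(1 + 1 + 3 + 3*1) = -18032*(1 + 1 + 3 + 3) = -18032*8 = -144256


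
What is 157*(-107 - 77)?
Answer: -28888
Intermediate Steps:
157*(-107 - 77) = 157*(-184) = -28888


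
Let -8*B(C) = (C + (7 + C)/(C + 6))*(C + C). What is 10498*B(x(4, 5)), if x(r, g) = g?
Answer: -1758415/22 ≈ -79928.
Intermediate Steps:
B(C) = -C*(C + (7 + C)/(6 + C))/4 (B(C) = -(C + (7 + C)/(C + 6))*(C + C)/8 = -(C + (7 + C)/(6 + C))*2*C/8 = -C*(C + (7 + C)/(6 + C))/4)
10498*B(x(4, 5)) = 10498*(-1*5*(7 + 5² + 7*5)/(24 + 4*5)) = 10498*(-1*5*(7 + 25 + 35)/(24 + 20)) = 10498*(-1*5*67/44) = 10498*(-1*5*1/44*67) = 10498*(-335/44) = -1758415/22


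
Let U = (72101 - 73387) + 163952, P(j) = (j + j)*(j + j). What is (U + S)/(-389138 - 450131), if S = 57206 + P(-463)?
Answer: -1077348/839269 ≈ -1.2837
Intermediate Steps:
P(j) = 4*j² (P(j) = (2*j)*(2*j) = 4*j²)
U = 162666 (U = -1286 + 163952 = 162666)
S = 914682 (S = 57206 + 4*(-463)² = 57206 + 4*214369 = 57206 + 857476 = 914682)
(U + S)/(-389138 - 450131) = (162666 + 914682)/(-389138 - 450131) = 1077348/(-839269) = 1077348*(-1/839269) = -1077348/839269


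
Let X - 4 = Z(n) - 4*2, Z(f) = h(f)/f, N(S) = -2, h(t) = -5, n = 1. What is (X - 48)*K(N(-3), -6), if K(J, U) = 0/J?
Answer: 0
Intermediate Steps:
Z(f) = -5/f
K(J, U) = 0
X = -9 (X = 4 + (-5/1 - 4*2) = 4 + (-5*1 - 8) = 4 + (-5 - 8) = 4 - 13 = -9)
(X - 48)*K(N(-3), -6) = (-9 - 48)*0 = -57*0 = 0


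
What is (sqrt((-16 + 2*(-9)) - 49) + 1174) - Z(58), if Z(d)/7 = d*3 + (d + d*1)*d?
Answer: -47140 + I*sqrt(83) ≈ -47140.0 + 9.1104*I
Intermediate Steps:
Z(d) = 14*d**2 + 21*d (Z(d) = 7*(d*3 + (d + d*1)*d) = 7*(3*d + (d + d)*d) = 7*(3*d + (2*d)*d) = 7*(3*d + 2*d**2) = 7*(2*d**2 + 3*d) = 14*d**2 + 21*d)
(sqrt((-16 + 2*(-9)) - 49) + 1174) - Z(58) = (sqrt((-16 + 2*(-9)) - 49) + 1174) - 7*58*(3 + 2*58) = (sqrt((-16 - 18) - 49) + 1174) - 7*58*(3 + 116) = (sqrt(-34 - 49) + 1174) - 7*58*119 = (sqrt(-83) + 1174) - 1*48314 = (I*sqrt(83) + 1174) - 48314 = (1174 + I*sqrt(83)) - 48314 = -47140 + I*sqrt(83)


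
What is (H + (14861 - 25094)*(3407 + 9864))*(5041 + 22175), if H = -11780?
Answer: -3696311728368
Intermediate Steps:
(H + (14861 - 25094)*(3407 + 9864))*(5041 + 22175) = (-11780 + (14861 - 25094)*(3407 + 9864))*(5041 + 22175) = (-11780 - 10233*13271)*27216 = (-11780 - 135802143)*27216 = -135813923*27216 = -3696311728368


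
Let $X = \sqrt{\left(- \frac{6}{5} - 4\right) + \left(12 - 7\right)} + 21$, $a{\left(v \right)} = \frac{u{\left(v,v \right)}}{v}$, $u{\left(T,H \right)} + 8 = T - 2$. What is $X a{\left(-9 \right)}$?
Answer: $\frac{133}{3} + \frac{19 i \sqrt{5}}{45} \approx 44.333 + 0.94412 i$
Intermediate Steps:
$u{\left(T,H \right)} = -10 + T$ ($u{\left(T,H \right)} = -8 + \left(T - 2\right) = -8 + \left(-2 + T\right) = -10 + T$)
$a{\left(v \right)} = \frac{-10 + v}{v}$
$X = 21 + \frac{i \sqrt{5}}{5}$ ($X = \sqrt{\left(- \frac{6}{5} - 4\right) + 5} + 21 = \sqrt{- \frac{26}{5} + 5} + 21 = \sqrt{- \frac{1}{5}} + 21 = \frac{i \sqrt{5}}{5} + 21 = 21 + \frac{i \sqrt{5}}{5} \approx 21.0 + 0.44721 i$)
$X a{\left(-9 \right)} = \left(21 + \frac{i \sqrt{5}}{5}\right) \frac{-10 - 9}{-9} = \left(21 + \frac{i \sqrt{5}}{5}\right) \left(\left(- \frac{1}{9}\right) \left(-19\right)\right) = \left(21 + \frac{i \sqrt{5}}{5}\right) \frac{19}{9} = \frac{133}{3} + \frac{19 i \sqrt{5}}{45}$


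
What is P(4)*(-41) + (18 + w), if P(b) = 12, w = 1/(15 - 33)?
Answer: -8533/18 ≈ -474.06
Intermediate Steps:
w = -1/18 (w = 1/(-18) = -1/18 ≈ -0.055556)
P(4)*(-41) + (18 + w) = 12*(-41) + (18 - 1/18) = -492 + 323/18 = -8533/18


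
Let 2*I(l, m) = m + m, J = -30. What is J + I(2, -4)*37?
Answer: -178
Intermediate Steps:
I(l, m) = m (I(l, m) = (m + m)/2 = (2*m)/2 = m)
J + I(2, -4)*37 = -30 - 4*37 = -30 - 148 = -178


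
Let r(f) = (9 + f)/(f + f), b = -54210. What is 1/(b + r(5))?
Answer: -5/271043 ≈ -1.8447e-5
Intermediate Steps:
r(f) = (9 + f)/(2*f) (r(f) = (9 + f)/((2*f)) = (9 + f)*(1/(2*f)) = (9 + f)/(2*f))
1/(b + r(5)) = 1/(-54210 + (1/2)*(9 + 5)/5) = 1/(-54210 + (1/2)*(1/5)*14) = 1/(-54210 + 7/5) = 1/(-271043/5) = -5/271043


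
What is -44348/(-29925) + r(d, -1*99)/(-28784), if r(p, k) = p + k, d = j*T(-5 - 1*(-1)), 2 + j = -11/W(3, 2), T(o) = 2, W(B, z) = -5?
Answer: 182780491/123051600 ≈ 1.4854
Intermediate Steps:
j = 1/5 (j = -2 - 11/(-5) = -2 - 11*(-1/5) = -2 + 11/5 = 1/5 ≈ 0.20000)
d = 2/5 (d = (1/5)*2 = 2/5 ≈ 0.40000)
r(p, k) = k + p
-44348/(-29925) + r(d, -1*99)/(-28784) = -44348/(-29925) + (-1*99 + 2/5)/(-28784) = -44348*(-1/29925) + (-99 + 2/5)*(-1/28784) = 44348/29925 - 493/5*(-1/28784) = 44348/29925 + 493/143920 = 182780491/123051600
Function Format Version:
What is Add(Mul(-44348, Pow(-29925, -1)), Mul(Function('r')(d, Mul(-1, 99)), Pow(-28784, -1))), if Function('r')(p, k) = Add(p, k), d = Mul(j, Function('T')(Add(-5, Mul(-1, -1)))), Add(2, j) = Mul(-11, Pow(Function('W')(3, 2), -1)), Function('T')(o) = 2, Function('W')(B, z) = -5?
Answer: Rational(182780491, 123051600) ≈ 1.4854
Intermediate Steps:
j = Rational(1, 5) (j = Add(-2, Mul(-11, Pow(-5, -1))) = Add(-2, Mul(-11, Rational(-1, 5))) = Add(-2, Rational(11, 5)) = Rational(1, 5) ≈ 0.20000)
d = Rational(2, 5) (d = Mul(Rational(1, 5), 2) = Rational(2, 5) ≈ 0.40000)
Function('r')(p, k) = Add(k, p)
Add(Mul(-44348, Pow(-29925, -1)), Mul(Function('r')(d, Mul(-1, 99)), Pow(-28784, -1))) = Add(Mul(-44348, Pow(-29925, -1)), Mul(Add(Mul(-1, 99), Rational(2, 5)), Pow(-28784, -1))) = Add(Mul(-44348, Rational(-1, 29925)), Mul(Add(-99, Rational(2, 5)), Rational(-1, 28784))) = Add(Rational(44348, 29925), Mul(Rational(-493, 5), Rational(-1, 28784))) = Add(Rational(44348, 29925), Rational(493, 143920)) = Rational(182780491, 123051600)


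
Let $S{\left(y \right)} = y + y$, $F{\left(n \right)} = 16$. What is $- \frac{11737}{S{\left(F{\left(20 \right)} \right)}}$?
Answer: $- \frac{11737}{32} \approx -366.78$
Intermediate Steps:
$S{\left(y \right)} = 2 y$
$- \frac{11737}{S{\left(F{\left(20 \right)} \right)}} = - \frac{11737}{2 \cdot 16} = - \frac{11737}{32}$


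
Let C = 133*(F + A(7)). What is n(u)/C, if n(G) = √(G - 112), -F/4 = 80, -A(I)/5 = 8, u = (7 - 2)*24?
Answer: -√2/23940 ≈ -5.9073e-5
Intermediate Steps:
u = 120 (u = 5*24 = 120)
A(I) = -40 (A(I) = -5*8 = -40)
F = -320 (F = -4*80 = -320)
n(G) = √(-112 + G)
C = -47880 (C = 133*(-320 - 40) = 133*(-360) = -47880)
n(u)/C = √(-112 + 120)/(-47880) = √8*(-1/47880) = (2*√2)*(-1/47880) = -√2/23940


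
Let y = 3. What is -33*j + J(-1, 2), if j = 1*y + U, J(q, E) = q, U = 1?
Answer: -133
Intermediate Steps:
j = 4 (j = 1*3 + 1 = 3 + 1 = 4)
-33*j + J(-1, 2) = -33*4 - 1 = -132 - 1 = -133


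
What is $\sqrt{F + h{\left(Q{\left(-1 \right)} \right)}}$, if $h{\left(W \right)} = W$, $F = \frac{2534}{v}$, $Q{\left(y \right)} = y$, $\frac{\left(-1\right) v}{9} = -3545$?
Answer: $\frac{i \sqrt{104120195}}{10635} \approx 0.95947 i$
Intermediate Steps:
$v = 31905$ ($v = \left(-9\right) \left(-3545\right) = 31905$)
$F = \frac{2534}{31905} \approx 0.079423$
$\sqrt{F + h{\left(Q{\left(-1 \right)} \right)}} = \sqrt{\frac{2534}{31905} - 1} = \sqrt{- \frac{29371}{31905}} = \frac{i \sqrt{104120195}}{10635}$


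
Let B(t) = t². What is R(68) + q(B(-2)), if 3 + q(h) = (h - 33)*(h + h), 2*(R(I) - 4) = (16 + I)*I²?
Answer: 193977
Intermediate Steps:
R(I) = 4 + I²*(16 + I)/2 (R(I) = 4 + ((16 + I)*I²)/2 = 4 + (I²*(16 + I))/2 = 4 + I²*(16 + I)/2)
q(h) = -3 + 2*h*(-33 + h) (q(h) = -3 + (h - 33)*(h + h) = -3 + (-33 + h)*(2*h) = -3 + 2*h*(-33 + h))
R(68) + q(B(-2)) = (4 + (½)*68³ + 8*68²) + (-3 - 66*(-2)² + 2*((-2)²)²) = (4 + (½)*314432 + 8*4624) + (-3 - 66*4 + 2*4²) = (4 + 157216 + 36992) + (-3 - 264 + 2*16) = 194212 + (-3 - 264 + 32) = 194212 - 235 = 193977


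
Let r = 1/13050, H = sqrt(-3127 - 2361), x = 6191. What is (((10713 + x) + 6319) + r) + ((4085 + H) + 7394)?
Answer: 452861101/13050 + 28*I*sqrt(7) ≈ 34702.0 + 74.081*I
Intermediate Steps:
H = 28*I*sqrt(7) (H = sqrt(-5488) = 28*I*sqrt(7) ≈ 74.081*I)
r = 1/13050 ≈ 7.6628e-5
(((10713 + x) + 6319) + r) + ((4085 + H) + 7394) = (((10713 + 6191) + 6319) + 1/13050) + ((4085 + 28*I*sqrt(7)) + 7394) = ((16904 + 6319) + 1/13050) + (11479 + 28*I*sqrt(7)) = (23223 + 1/13050) + (11479 + 28*I*sqrt(7)) = 303060151/13050 + (11479 + 28*I*sqrt(7)) = 452861101/13050 + 28*I*sqrt(7)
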